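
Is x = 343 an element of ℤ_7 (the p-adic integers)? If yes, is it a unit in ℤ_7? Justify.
x ∈ ℤ_7 but not a unit; v_7(x) = 3 > 0

ℤ_7 = {x ∈ ℚ_7 : v_7(x) ≥ 0} and ℤ_7^× = {x ∈ ℤ_7 : v_7(x) = 0}. Here v_7(343) = v_7(num) − v_7(den) = 3; compare against these criteria.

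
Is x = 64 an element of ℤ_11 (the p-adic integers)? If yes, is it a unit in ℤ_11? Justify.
x ∈ ℤ_11^× (unit); v_11(x) = 0

ℤ_11 = {x ∈ ℚ_11 : v_11(x) ≥ 0} and ℤ_11^× = {x ∈ ℤ_11 : v_11(x) = 0}. Here v_11(64) = v_11(num) − v_11(den) = 0; compare against these criteria.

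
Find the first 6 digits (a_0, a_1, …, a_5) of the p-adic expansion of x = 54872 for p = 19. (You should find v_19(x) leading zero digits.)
(a_0, …, a_5) = (0, 0, 0, 8, 0, 0)

v_19(54872) = 3, so a_0 = ... = a_2 = 0. Factor out: x = 19^3 · u with u = 8 a unit in ℤ_19. Expand u iteratively via a_{v+i} = u_i mod 19, u_{i+1} = (u_i − a_{v+i})/19:
  u_0 = 8;  a_3 = 8;  u_1 = (u_0 − 8)/19 = 0
  u_1 = 0;  a_4 = 0;  u_2 = (u_1 − 0)/19 = 0
  u_2 = 0;  a_5 = 0;  u_3 = (u_2 − 0)/19 = 0
Digits: (0, 0, 0, 8, 0, 0).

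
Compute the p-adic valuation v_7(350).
v_7(350) = 1

v_7(n) is the largest exponent k such that 7^k divides n. Factor out: 350 = 7^1 · 50. (Sign doesn't affect v_p.) So v_7(350) = 1.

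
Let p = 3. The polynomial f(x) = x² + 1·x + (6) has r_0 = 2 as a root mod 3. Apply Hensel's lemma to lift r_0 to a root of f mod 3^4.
r_3 = 68 (mod 81)

Hensel: r_{i+1} = r_i − f(r_i)·(f′(r_i))^{-1} mod 3^{i+2}, f′(x) = 2x + 1. Iterate:
  r_0 = 2 (mod 3)
  r_1 = 5 (mod 9)
  r_2 = 14 (mod 27)
  r_3 = 68 (mod 81)
Final: r = 68 satisfies f(r) ≡ 0 mod 3^4.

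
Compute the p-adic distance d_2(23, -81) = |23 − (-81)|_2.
d_2(23, -81) = 1/8

Step 1 — x − y = 23 − (-81) = 104. Step 2 — v_2(104) = 3 (factor: 104 = (2^3 · 13); the sign does not affect v_p). Step 3 — |x − y|_2 = 2^{-3} = 1/8.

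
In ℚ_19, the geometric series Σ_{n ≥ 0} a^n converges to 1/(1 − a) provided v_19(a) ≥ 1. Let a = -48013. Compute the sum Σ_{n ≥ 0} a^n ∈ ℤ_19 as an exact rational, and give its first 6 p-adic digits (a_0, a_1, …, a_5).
Σ a^n = 1/(1 − a) = 1/48014;  first 6 digits = (1, 0, 0, 12, 18, 18)

v_19(a) = 3 ≥ 1, so the series converges in ℤ_19 to 1/(1 − a) = 1/(1 − (-48013)) = 1/48014. Expand this rational in ℤ_19: compute digits iteratively via d_i = x_i mod 19, x_{i+1} = (x_i − d_i)/19. The first 6 digits are (1, 0, 0, 12, 18, 18).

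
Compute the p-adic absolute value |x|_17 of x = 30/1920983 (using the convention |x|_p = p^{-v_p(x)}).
|30/1920983|_17 = 83521

Step 1 — compute v_17(x) by factoring powers of 17 out of the numerator and denominator: v_17(30/1920983) = -4. Step 2 — apply |x|_p = p^{-v_p(x)} = 17^{4} = 83521.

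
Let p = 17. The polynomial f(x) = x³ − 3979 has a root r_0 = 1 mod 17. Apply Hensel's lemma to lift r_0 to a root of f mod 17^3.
r_2 = 1905 (mod 4913)

Hensel: r_{i+1} = r_i − f(r_i)/f′(r_i) mod 17^{i+2}, where f′(x) = 3x². Iterate:
  r_0 = 1 (mod 17)
  r_1 = 171 (mod 289)
  r_2 = 1905 (mod 4913)
Final: r = 1905 with f(r) ≡ 0 mod 17^3.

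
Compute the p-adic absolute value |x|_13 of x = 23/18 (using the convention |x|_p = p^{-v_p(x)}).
|23/18|_13 = 1

Step 1 — compute v_13(x) by factoring powers of 13 out of the numerator and denominator: v_13(23/18) = 0. Step 2 — apply |x|_p = p^{-v_p(x)} = 13^{0} = 1.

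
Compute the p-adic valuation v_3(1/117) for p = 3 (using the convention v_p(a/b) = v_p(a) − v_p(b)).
v_3(1/117) = -2

Factor powers of 3 from the numerator and denominator of the reduced fraction: 1 = 3^0 · 1 and 117 = 3^2 · 13. Apply v_p(a/b) = v_p(a) − v_p(b): v_3(1/117) = 0 − 2 = -2.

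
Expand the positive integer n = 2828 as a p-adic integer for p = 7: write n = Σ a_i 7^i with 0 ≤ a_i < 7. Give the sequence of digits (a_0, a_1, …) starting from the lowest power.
(a_0, a_1, …) = (0, 5, 1, 1, 1)

Repeated division by 7 gives the digits low-to-high: 2828 = 5·7^1 + 1·7^2 + 1·7^3 + 1·7^4. Digit sequence: (0, 5, 1, 1, 1).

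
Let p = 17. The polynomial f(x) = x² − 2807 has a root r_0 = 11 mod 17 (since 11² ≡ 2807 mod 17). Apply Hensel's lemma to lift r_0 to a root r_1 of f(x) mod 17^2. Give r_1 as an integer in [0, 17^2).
r_1 = 28 (mod 289)

Hensel's recurrence: r_{i+1} = r_i − f(r_i)·(f′(r_i))^{-1} mod 17^{i+2}, with f′(x) = 2x. Iterate:
  r_0 = 11 (mod 17)
  r_1 = 28 (mod 289)
Final: r_1 = 28, and one checks f(r_1) ≡ 0 mod 17^2.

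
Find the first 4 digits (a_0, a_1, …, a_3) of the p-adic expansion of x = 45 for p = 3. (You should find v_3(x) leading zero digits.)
(a_0, …, a_3) = (0, 0, 2, 1)

v_3(45) = 2, so a_0 = ... = a_1 = 0. Factor out: x = 3^2 · u with u = 5 a unit in ℤ_3. Expand u iteratively via a_{v+i} = u_i mod 3, u_{i+1} = (u_i − a_{v+i})/3:
  u_0 = 5;  a_2 = 2;  u_1 = (u_0 − 2)/3 = 1
  u_1 = 1;  a_3 = 1;  u_2 = (u_1 − 1)/3 = 0
Digits: (0, 0, 2, 1).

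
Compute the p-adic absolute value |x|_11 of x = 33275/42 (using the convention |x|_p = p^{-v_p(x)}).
|33275/42|_11 = 1/1331

Step 1 — compute v_11(x) by factoring powers of 11 out of the numerator and denominator: v_11(33275/42) = 3. Step 2 — apply |x|_p = p^{-v_p(x)} = 11^{-3} = 1/1331.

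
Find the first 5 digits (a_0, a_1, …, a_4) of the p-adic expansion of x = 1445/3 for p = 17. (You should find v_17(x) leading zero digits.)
(a_0, …, a_4) = (0, 0, 13, 5, 11)

v_17(1445/3) = 2, so a_0 = ... = a_1 = 0. Factor out: x = 17^2 · u with u = 5/3 a unit in ℤ_17. Expand u iteratively via a_{v+i} = u_i mod 17, u_{i+1} = (u_i − a_{v+i})/17:
  u_0 = 5/3;  a_2 = 13;  u_1 = (u_0 − 13)/17 = -2/3
  u_1 = -2/3;  a_3 = 5;  u_2 = (u_1 − 5)/17 = -1/3
  u_2 = -1/3;  a_4 = 11;  u_3 = (u_2 − 11)/17 = -2/3
Digits: (0, 0, 13, 5, 11).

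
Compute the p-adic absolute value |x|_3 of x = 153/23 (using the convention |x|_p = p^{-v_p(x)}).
|153/23|_3 = 1/9

Step 1 — compute v_3(x) by factoring powers of 3 out of the numerator and denominator: v_3(153/23) = 2. Step 2 — apply |x|_p = p^{-v_p(x)} = 3^{-2} = 1/9.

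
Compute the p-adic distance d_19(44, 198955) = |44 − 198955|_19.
d_19(44, 198955) = 1/6859

Step 1 — x − y = 44 − 198955 = -198911. Step 2 — v_19(-198911) = 3 (factor: -198911 = −(19^3 · 29); the sign does not affect v_p). Step 3 — |x − y|_19 = 19^{-3} = 1/6859.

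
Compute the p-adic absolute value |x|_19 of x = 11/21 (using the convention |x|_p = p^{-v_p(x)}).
|11/21|_19 = 1

Step 1 — compute v_19(x) by factoring powers of 19 out of the numerator and denominator: v_19(11/21) = 0. Step 2 — apply |x|_p = p^{-v_p(x)} = 19^{0} = 1.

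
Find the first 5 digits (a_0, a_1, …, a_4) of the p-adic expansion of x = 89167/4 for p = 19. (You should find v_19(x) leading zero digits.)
(a_0, …, a_4) = (0, 0, 0, 8, 14)

v_19(89167/4) = 3, so a_0 = ... = a_2 = 0. Factor out: x = 19^3 · u with u = 13/4 a unit in ℤ_19. Expand u iteratively via a_{v+i} = u_i mod 19, u_{i+1} = (u_i − a_{v+i})/19:
  u_0 = 13/4;  a_3 = 8;  u_1 = (u_0 − 8)/19 = -1/4
  u_1 = -1/4;  a_4 = 14;  u_2 = (u_1 − 14)/19 = -3/4
Digits: (0, 0, 0, 8, 14).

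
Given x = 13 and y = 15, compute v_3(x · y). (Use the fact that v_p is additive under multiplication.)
v_3(195) = 1

v_p(x) = 0 (factor: 13 = 3^0 · 13); v_p(y) = 1 (factor: 15 = 3^1 · 5). Additivity: v_p(xy) = v_p(x) + v_p(y) = 0 + 1 = 1. (Direct check: xy = 195 = 3^1 · (65).)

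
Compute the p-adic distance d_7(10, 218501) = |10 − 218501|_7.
d_7(10, 218501) = 1/16807

Step 1 — x − y = 10 − 218501 = -218491. Step 2 — v_7(-218491) = 5 (factor: -218491 = −(7^5 · 13); the sign does not affect v_p). Step 3 — |x − y|_7 = 7^{-5} = 1/16807.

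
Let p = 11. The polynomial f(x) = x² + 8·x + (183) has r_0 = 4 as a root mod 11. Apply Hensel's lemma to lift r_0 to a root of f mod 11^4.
r_3 = 4701 (mod 14641)

Hensel: r_{i+1} = r_i − f(r_i)·(f′(r_i))^{-1} mod 11^{i+2}, f′(x) = 2x + 8. Iterate:
  r_0 = 4 (mod 11)
  r_1 = 103 (mod 121)
  r_2 = 708 (mod 1331)
  r_3 = 4701 (mod 14641)
Final: r = 4701 satisfies f(r) ≡ 0 mod 11^4.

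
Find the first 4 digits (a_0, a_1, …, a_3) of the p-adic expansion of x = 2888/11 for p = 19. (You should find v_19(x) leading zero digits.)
(a_0, …, a_3) = (0, 0, 18, 6)

v_19(2888/11) = 2, so a_0 = ... = a_1 = 0. Factor out: x = 19^2 · u with u = 8/11 a unit in ℤ_19. Expand u iteratively via a_{v+i} = u_i mod 19, u_{i+1} = (u_i − a_{v+i})/19:
  u_0 = 8/11;  a_2 = 18;  u_1 = (u_0 − 18)/19 = -10/11
  u_1 = -10/11;  a_3 = 6;  u_2 = (u_1 − 6)/19 = -4/11
Digits: (0, 0, 18, 6).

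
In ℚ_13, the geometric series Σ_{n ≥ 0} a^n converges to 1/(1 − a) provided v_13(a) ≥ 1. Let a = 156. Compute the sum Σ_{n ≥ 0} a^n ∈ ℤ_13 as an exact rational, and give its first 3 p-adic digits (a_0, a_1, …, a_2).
Σ a^n = 1/(1 − a) = -1/155;  first 3 digits = (1, 12, 1)

v_13(a) = 1 ≥ 1, so the series converges in ℤ_13 to 1/(1 − a) = 1/(1 − 156) = -1/155. Expand this rational in ℤ_13: compute digits iteratively via d_i = x_i mod 13, x_{i+1} = (x_i − d_i)/13. The first 3 digits are (1, 12, 1).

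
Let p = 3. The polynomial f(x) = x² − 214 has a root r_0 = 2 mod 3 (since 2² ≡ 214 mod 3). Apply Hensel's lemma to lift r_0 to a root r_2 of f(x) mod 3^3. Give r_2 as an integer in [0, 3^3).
r_2 = 5 (mod 27)

Hensel's recurrence: r_{i+1} = r_i − f(r_i)·(f′(r_i))^{-1} mod 3^{i+2}, with f′(x) = 2x. Iterate:
  r_0 = 2 (mod 3)
  r_1 = 5 (mod 9)
  r_2 = 5 (mod 27)
Final: r_2 = 5, and one checks f(r_2) ≡ 0 mod 3^3.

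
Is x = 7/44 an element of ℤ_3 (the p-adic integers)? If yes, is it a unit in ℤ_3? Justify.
x ∈ ℤ_3^× (unit); v_3(x) = 0

ℤ_3 = {x ∈ ℚ_3 : v_3(x) ≥ 0} and ℤ_3^× = {x ∈ ℤ_3 : v_3(x) = 0}. Here v_3(7/44) = v_3(num) − v_3(den) = 0; compare against these criteria.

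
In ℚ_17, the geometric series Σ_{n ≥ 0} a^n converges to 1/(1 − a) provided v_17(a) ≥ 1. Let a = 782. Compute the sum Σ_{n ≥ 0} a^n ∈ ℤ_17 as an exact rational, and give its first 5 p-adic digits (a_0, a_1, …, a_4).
Σ a^n = 1/(1 − a) = -1/781;  first 5 digits = (1, 12, 10, 16, 16)

v_17(a) = 1 ≥ 1, so the series converges in ℤ_17 to 1/(1 − a) = 1/(1 − 782) = -1/781. Expand this rational in ℤ_17: compute digits iteratively via d_i = x_i mod 17, x_{i+1} = (x_i − d_i)/17. The first 5 digits are (1, 12, 10, 16, 16).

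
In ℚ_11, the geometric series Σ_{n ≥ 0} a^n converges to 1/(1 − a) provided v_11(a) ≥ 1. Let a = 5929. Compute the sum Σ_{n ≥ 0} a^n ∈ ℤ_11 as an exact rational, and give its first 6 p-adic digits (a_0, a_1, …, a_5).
Σ a^n = 1/(1 − a) = -1/5928;  first 6 digits = (1, 0, 5, 4, 3, 9)

v_11(a) = 2 ≥ 1, so the series converges in ℤ_11 to 1/(1 − a) = 1/(1 − 5929) = -1/5928. Expand this rational in ℤ_11: compute digits iteratively via d_i = x_i mod 11, x_{i+1} = (x_i − d_i)/11. The first 6 digits are (1, 0, 5, 4, 3, 9).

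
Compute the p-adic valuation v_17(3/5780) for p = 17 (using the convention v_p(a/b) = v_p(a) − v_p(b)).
v_17(3/5780) = -2

Factor powers of 17 from the numerator and denominator of the reduced fraction: 3 = 17^0 · 3 and 5780 = 17^2 · 20. Apply v_p(a/b) = v_p(a) − v_p(b): v_17(3/5780) = 0 − 2 = -2.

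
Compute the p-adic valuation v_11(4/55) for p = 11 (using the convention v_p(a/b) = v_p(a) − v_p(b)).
v_11(4/55) = -1

Factor powers of 11 from the numerator and denominator of the reduced fraction: 4 = 11^0 · 4 and 55 = 11^1 · 5. Apply v_p(a/b) = v_p(a) − v_p(b): v_11(4/55) = 0 − 1 = -1.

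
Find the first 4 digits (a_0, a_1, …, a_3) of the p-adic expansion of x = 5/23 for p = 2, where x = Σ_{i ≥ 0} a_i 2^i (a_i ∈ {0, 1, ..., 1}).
(a_0, …, a_3) = (1, 1, 0, 0)

v_2(5/23) = 0 (numerator and denominator both coprime to 2), so x ∈ ℤ_2^×. Compute digits iteratively via a_i = x_i mod 2, x_{i+1} = (x_i − a_i)/2, with x_0 = x:
  x_0 = 5/23;  a_0 = 1;  x_1 = (x_0 − 1)/2 = -9/23
  x_1 = -9/23;  a_1 = 1;  x_2 = (x_1 − 1)/2 = -16/23
  x_2 = -16/23;  a_2 = 0;  x_3 = (x_2 − 0)/2 = -8/23
  x_3 = -8/23;  a_3 = 0;  x_4 = (x_3 − 0)/2 = -4/23
Digits: (1, 1, 0, 0).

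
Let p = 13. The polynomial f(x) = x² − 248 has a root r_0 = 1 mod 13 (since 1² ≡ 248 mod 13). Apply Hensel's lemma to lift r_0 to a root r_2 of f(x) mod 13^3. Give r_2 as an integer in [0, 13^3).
r_2 = 1561 (mod 2197)

Hensel's recurrence: r_{i+1} = r_i − f(r_i)·(f′(r_i))^{-1} mod 13^{i+2}, with f′(x) = 2x. Iterate:
  r_0 = 1 (mod 13)
  r_1 = 40 (mod 169)
  r_2 = 1561 (mod 2197)
Final: r_2 = 1561, and one checks f(r_2) ≡ 0 mod 13^3.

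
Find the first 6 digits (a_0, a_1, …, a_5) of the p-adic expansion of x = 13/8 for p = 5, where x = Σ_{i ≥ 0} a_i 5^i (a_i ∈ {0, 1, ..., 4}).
(a_0, …, a_5) = (1, 2, 4, 1, 4, 1)

v_5(13/8) = 0 (numerator and denominator both coprime to 5), so x ∈ ℤ_5^×. Compute digits iteratively via a_i = x_i mod 5, x_{i+1} = (x_i − a_i)/5, with x_0 = x:
  x_0 = 13/8;  a_0 = 1;  x_1 = (x_0 − 1)/5 = 1/8
  x_1 = 1/8;  a_1 = 2;  x_2 = (x_1 − 2)/5 = -3/8
  x_2 = -3/8;  a_2 = 4;  x_3 = (x_2 − 4)/5 = -7/8
  x_3 = -7/8;  a_3 = 1;  x_4 = (x_3 − 1)/5 = -3/8
  x_4 = -3/8;  a_4 = 4;  x_5 = (x_4 − 4)/5 = -7/8
  x_5 = -7/8;  a_5 = 1;  x_6 = (x_5 − 1)/5 = -3/8
Digits: (1, 2, 4, 1, 4, 1).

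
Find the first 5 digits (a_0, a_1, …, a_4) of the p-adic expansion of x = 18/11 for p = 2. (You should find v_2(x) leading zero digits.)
(a_0, …, a_4) = (0, 1, 1, 0, 1)

v_2(18/11) = 1, so a_0 = ... = a_0 = 0. Factor out: x = 2^1 · u with u = 9/11 a unit in ℤ_2. Expand u iteratively via a_{v+i} = u_i mod 2, u_{i+1} = (u_i − a_{v+i})/2:
  u_0 = 9/11;  a_1 = 1;  u_1 = (u_0 − 1)/2 = -1/11
  u_1 = -1/11;  a_2 = 1;  u_2 = (u_1 − 1)/2 = -6/11
  u_2 = -6/11;  a_3 = 0;  u_3 = (u_2 − 0)/2 = -3/11
  u_3 = -3/11;  a_4 = 1;  u_4 = (u_3 − 1)/2 = -7/11
Digits: (0, 1, 1, 0, 1).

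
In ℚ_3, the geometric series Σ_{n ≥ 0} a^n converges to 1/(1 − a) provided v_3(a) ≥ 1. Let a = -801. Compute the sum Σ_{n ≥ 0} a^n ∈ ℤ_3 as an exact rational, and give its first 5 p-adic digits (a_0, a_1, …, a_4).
Σ a^n = 1/(1 − a) = 1/802;  first 5 digits = (1, 0, 1, 0, 0)

v_3(a) = 2 ≥ 1, so the series converges in ℤ_3 to 1/(1 − a) = 1/(1 − (-801)) = 1/802. Expand this rational in ℤ_3: compute digits iteratively via d_i = x_i mod 3, x_{i+1} = (x_i − d_i)/3. The first 5 digits are (1, 0, 1, 0, 0).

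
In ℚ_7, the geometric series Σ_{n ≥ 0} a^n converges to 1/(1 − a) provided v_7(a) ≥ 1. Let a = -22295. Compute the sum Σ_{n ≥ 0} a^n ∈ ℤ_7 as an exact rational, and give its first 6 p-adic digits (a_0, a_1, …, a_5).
Σ a^n = 1/(1 − a) = 1/22296;  first 6 digits = (1, 0, 0, 5, 4, 5)

v_7(a) = 3 ≥ 1, so the series converges in ℤ_7 to 1/(1 − a) = 1/(1 − (-22295)) = 1/22296. Expand this rational in ℤ_7: compute digits iteratively via d_i = x_i mod 7, x_{i+1} = (x_i − d_i)/7. The first 6 digits are (1, 0, 0, 5, 4, 5).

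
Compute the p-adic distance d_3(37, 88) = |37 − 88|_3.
d_3(37, 88) = 1/3

Step 1 — x − y = 37 − 88 = -51. Step 2 — v_3(-51) = 1 (factor: -51 = −(3^1 · 17); the sign does not affect v_p). Step 3 — |x − y|_3 = 3^{-1} = 1/3.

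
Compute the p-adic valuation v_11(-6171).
v_11(-6171) = 2

v_11(n) is the largest exponent k such that 11^k divides n. Factor out: -6171 = -11^2 · 51. (Sign doesn't affect v_p.) So v_11(-6171) = 2.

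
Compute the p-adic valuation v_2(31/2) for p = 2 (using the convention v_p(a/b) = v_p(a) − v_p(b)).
v_2(31/2) = -1

Factor powers of 2 from the numerator and denominator of the reduced fraction: 31 = 2^0 · 31 and 2 = 2^1 · 1. Apply v_p(a/b) = v_p(a) − v_p(b): v_2(31/2) = 0 − 1 = -1.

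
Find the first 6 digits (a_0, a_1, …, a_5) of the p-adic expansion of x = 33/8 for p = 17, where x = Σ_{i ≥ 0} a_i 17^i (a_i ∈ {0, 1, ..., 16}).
(a_0, …, a_5) = (2, 15, 14, 14, 14, 14)

v_17(33/8) = 0 (numerator and denominator both coprime to 17), so x ∈ ℤ_17^×. Compute digits iteratively via a_i = x_i mod 17, x_{i+1} = (x_i − a_i)/17, with x_0 = x:
  x_0 = 33/8;  a_0 = 2;  x_1 = (x_0 − 2)/17 = 1/8
  x_1 = 1/8;  a_1 = 15;  x_2 = (x_1 − 15)/17 = -7/8
  x_2 = -7/8;  a_2 = 14;  x_3 = (x_2 − 14)/17 = -7/8
  x_3 = -7/8;  a_3 = 14;  x_4 = (x_3 − 14)/17 = -7/8
  x_4 = -7/8;  a_4 = 14;  x_5 = (x_4 − 14)/17 = -7/8
  x_5 = -7/8;  a_5 = 14;  x_6 = (x_5 − 14)/17 = -7/8
Digits: (2, 15, 14, 14, 14, 14).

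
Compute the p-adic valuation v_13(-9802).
v_13(-9802) = 2

v_13(n) is the largest exponent k such that 13^k divides n. Factor out: -9802 = -13^2 · 58. (Sign doesn't affect v_p.) So v_13(-9802) = 2.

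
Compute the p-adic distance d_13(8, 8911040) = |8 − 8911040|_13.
d_13(8, 8911040) = 1/371293

Step 1 — x − y = 8 − 8911040 = -8911032. Step 2 — v_13(-8911032) = 5 (factor: -8911032 = −(13^5 · 24); the sign does not affect v_p). Step 3 — |x − y|_13 = 13^{-5} = 1/371293.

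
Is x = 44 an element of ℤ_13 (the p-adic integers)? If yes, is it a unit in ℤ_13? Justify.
x ∈ ℤ_13^× (unit); v_13(x) = 0

ℤ_13 = {x ∈ ℚ_13 : v_13(x) ≥ 0} and ℤ_13^× = {x ∈ ℤ_13 : v_13(x) = 0}. Here v_13(44) = v_13(num) − v_13(den) = 0; compare against these criteria.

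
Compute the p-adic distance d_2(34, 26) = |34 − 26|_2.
d_2(34, 26) = 1/8

Step 1 — x − y = 34 − 26 = 8. Step 2 — v_2(8) = 3 (factor: 8 = (2^3 · 1); the sign does not affect v_p). Step 3 — |x − y|_2 = 2^{-3} = 1/8.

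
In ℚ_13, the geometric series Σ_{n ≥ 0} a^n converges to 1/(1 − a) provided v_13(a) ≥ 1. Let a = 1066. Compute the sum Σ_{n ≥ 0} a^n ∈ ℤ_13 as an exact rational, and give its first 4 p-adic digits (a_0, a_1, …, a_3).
Σ a^n = 1/(1 − a) = -1/1065;  first 4 digits = (1, 4, 9, 9)

v_13(a) = 1 ≥ 1, so the series converges in ℤ_13 to 1/(1 − a) = 1/(1 − 1066) = -1/1065. Expand this rational in ℤ_13: compute digits iteratively via d_i = x_i mod 13, x_{i+1} = (x_i − d_i)/13. The first 4 digits are (1, 4, 9, 9).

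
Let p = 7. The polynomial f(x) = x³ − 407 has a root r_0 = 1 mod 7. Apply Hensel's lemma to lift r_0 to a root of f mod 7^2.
r_1 = 22 (mod 49)

Hensel: r_{i+1} = r_i − f(r_i)/f′(r_i) mod 7^{i+2}, where f′(x) = 3x². Iterate:
  r_0 = 1 (mod 7)
  r_1 = 22 (mod 49)
Final: r = 22 with f(r) ≡ 0 mod 7^2.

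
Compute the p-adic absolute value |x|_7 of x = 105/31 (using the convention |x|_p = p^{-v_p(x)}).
|105/31|_7 = 1/7

Step 1 — compute v_7(x) by factoring powers of 7 out of the numerator and denominator: v_7(105/31) = 1. Step 2 — apply |x|_p = p^{-v_p(x)} = 7^{-1} = 1/7.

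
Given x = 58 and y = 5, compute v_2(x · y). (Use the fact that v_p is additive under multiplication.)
v_2(290) = 1

v_p(x) = 1 (factor: 58 = 2^1 · 29); v_p(y) = 0 (factor: 5 = 2^0 · 5). Additivity: v_p(xy) = v_p(x) + v_p(y) = 1 + 0 = 1. (Direct check: xy = 290 = 2^1 · (145).)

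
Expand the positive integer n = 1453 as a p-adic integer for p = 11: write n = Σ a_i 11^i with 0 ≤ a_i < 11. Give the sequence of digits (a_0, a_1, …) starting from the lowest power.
(a_0, a_1, …) = (1, 0, 1, 1)

Repeated division by 11 gives the digits low-to-high: 1453 = 1 + 1·11^2 + 1·11^3. Digit sequence: (1, 0, 1, 1).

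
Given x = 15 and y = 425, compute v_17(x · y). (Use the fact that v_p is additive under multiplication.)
v_17(6375) = 1

v_p(x) = 0 (factor: 15 = 17^0 · 15); v_p(y) = 1 (factor: 425 = 17^1 · 25). Additivity: v_p(xy) = v_p(x) + v_p(y) = 0 + 1 = 1. (Direct check: xy = 6375 = 17^1 · (375).)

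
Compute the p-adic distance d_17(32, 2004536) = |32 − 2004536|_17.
d_17(32, 2004536) = 1/83521

Step 1 — x − y = 32 − 2004536 = -2004504. Step 2 — v_17(-2004504) = 4 (factor: -2004504 = −(17^4 · 24); the sign does not affect v_p). Step 3 — |x − y|_17 = 17^{-4} = 1/83521.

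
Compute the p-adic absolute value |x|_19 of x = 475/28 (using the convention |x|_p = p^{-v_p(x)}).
|475/28|_19 = 1/19

Step 1 — compute v_19(x) by factoring powers of 19 out of the numerator and denominator: v_19(475/28) = 1. Step 2 — apply |x|_p = p^{-v_p(x)} = 19^{-1} = 1/19.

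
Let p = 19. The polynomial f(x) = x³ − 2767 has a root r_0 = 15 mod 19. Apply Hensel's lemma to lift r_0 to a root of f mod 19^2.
r_1 = 243 (mod 361)

Hensel: r_{i+1} = r_i − f(r_i)/f′(r_i) mod 19^{i+2}, where f′(x) = 3x². Iterate:
  r_0 = 15 (mod 19)
  r_1 = 243 (mod 361)
Final: r = 243 with f(r) ≡ 0 mod 19^2.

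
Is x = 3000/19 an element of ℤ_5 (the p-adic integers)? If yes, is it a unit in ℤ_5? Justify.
x ∈ ℤ_5 but not a unit; v_5(x) = 3 > 0

ℤ_5 = {x ∈ ℚ_5 : v_5(x) ≥ 0} and ℤ_5^× = {x ∈ ℤ_5 : v_5(x) = 0}. Here v_5(3000/19) = v_5(num) − v_5(den) = 3; compare against these criteria.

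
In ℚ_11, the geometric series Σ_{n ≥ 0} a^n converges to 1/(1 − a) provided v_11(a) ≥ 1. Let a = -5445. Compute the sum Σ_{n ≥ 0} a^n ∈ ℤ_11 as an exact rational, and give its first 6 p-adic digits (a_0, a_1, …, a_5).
Σ a^n = 1/(1 − a) = 1/5446;  first 6 digits = (1, 0, 10, 6, 0, 8)

v_11(a) = 2 ≥ 1, so the series converges in ℤ_11 to 1/(1 − a) = 1/(1 − (-5445)) = 1/5446. Expand this rational in ℤ_11: compute digits iteratively via d_i = x_i mod 11, x_{i+1} = (x_i − d_i)/11. The first 6 digits are (1, 0, 10, 6, 0, 8).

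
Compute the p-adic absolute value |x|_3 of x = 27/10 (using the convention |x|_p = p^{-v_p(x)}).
|27/10|_3 = 1/27

Step 1 — compute v_3(x) by factoring powers of 3 out of the numerator and denominator: v_3(27/10) = 3. Step 2 — apply |x|_p = p^{-v_p(x)} = 3^{-3} = 1/27.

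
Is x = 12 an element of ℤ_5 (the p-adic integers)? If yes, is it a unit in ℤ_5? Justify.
x ∈ ℤ_5^× (unit); v_5(x) = 0

ℤ_5 = {x ∈ ℚ_5 : v_5(x) ≥ 0} and ℤ_5^× = {x ∈ ℤ_5 : v_5(x) = 0}. Here v_5(12) = v_5(num) − v_5(den) = 0; compare against these criteria.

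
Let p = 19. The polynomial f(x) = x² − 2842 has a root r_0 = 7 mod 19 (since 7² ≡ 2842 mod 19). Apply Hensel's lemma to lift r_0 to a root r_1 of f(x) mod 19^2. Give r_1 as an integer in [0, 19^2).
r_1 = 26 (mod 361)

Hensel's recurrence: r_{i+1} = r_i − f(r_i)·(f′(r_i))^{-1} mod 19^{i+2}, with f′(x) = 2x. Iterate:
  r_0 = 7 (mod 19)
  r_1 = 26 (mod 361)
Final: r_1 = 26, and one checks f(r_1) ≡ 0 mod 19^2.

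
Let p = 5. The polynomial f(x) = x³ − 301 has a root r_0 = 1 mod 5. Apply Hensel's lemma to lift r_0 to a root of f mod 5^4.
r_3 = 101 (mod 625)

Hensel: r_{i+1} = r_i − f(r_i)/f′(r_i) mod 5^{i+2}, where f′(x) = 3x². Iterate:
  r_0 = 1 (mod 5)
  r_1 = 1 (mod 25)
  r_2 = 101 (mod 125)
  r_3 = 101 (mod 625)
Final: r = 101 with f(r) ≡ 0 mod 5^4.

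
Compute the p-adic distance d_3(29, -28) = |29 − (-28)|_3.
d_3(29, -28) = 1/3

Step 1 — x − y = 29 − (-28) = 57. Step 2 — v_3(57) = 1 (factor: 57 = (3^1 · 19); the sign does not affect v_p). Step 3 — |x − y|_3 = 3^{-1} = 1/3.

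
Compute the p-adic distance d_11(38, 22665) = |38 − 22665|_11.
d_11(38, 22665) = 1/1331

Step 1 — x − y = 38 − 22665 = -22627. Step 2 — v_11(-22627) = 3 (factor: -22627 = −(11^3 · 17); the sign does not affect v_p). Step 3 — |x − y|_11 = 11^{-3} = 1/1331.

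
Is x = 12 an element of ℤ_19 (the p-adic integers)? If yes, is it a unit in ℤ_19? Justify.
x ∈ ℤ_19^× (unit); v_19(x) = 0

ℤ_19 = {x ∈ ℚ_19 : v_19(x) ≥ 0} and ℤ_19^× = {x ∈ ℤ_19 : v_19(x) = 0}. Here v_19(12) = v_19(num) − v_19(den) = 0; compare against these criteria.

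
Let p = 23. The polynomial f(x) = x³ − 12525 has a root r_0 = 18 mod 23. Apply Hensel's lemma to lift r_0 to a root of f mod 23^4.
r_3 = 32080 (mod 279841)

Hensel: r_{i+1} = r_i − f(r_i)/f′(r_i) mod 23^{i+2}, where f′(x) = 3x². Iterate:
  r_0 = 18 (mod 23)
  r_1 = 340 (mod 529)
  r_2 = 7746 (mod 12167)
  r_3 = 32080 (mod 279841)
Final: r = 32080 with f(r) ≡ 0 mod 23^4.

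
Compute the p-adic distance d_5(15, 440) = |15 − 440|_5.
d_5(15, 440) = 1/25

Step 1 — x − y = 15 − 440 = -425. Step 2 — v_5(-425) = 2 (factor: -425 = −(5^2 · 17); the sign does not affect v_p). Step 3 — |x − y|_5 = 5^{-2} = 1/25.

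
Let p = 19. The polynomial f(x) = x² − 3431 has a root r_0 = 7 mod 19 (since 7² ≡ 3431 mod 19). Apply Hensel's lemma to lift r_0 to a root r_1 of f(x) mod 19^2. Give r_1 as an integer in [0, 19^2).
r_1 = 197 (mod 361)

Hensel's recurrence: r_{i+1} = r_i − f(r_i)·(f′(r_i))^{-1} mod 19^{i+2}, with f′(x) = 2x. Iterate:
  r_0 = 7 (mod 19)
  r_1 = 197 (mod 361)
Final: r_1 = 197, and one checks f(r_1) ≡ 0 mod 19^2.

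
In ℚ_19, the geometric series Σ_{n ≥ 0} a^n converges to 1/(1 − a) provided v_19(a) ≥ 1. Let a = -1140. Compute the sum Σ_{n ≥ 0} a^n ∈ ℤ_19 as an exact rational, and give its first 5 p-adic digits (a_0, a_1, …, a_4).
Σ a^n = 1/(1 − a) = 1/1141;  first 5 digits = (1, 16, 5, 10, 8)

v_19(a) = 1 ≥ 1, so the series converges in ℤ_19 to 1/(1 − a) = 1/(1 − (-1140)) = 1/1141. Expand this rational in ℤ_19: compute digits iteratively via d_i = x_i mod 19, x_{i+1} = (x_i − d_i)/19. The first 5 digits are (1, 16, 5, 10, 8).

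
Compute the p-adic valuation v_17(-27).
v_17(-27) = 0

v_17(n) is the largest exponent k such that 17^k divides n. Factor out: -27 = -17^0 · 27. (Sign doesn't affect v_p.) So v_17(-27) = 0.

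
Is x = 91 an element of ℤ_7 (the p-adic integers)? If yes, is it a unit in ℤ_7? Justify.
x ∈ ℤ_7 but not a unit; v_7(x) = 1 > 0

ℤ_7 = {x ∈ ℚ_7 : v_7(x) ≥ 0} and ℤ_7^× = {x ∈ ℤ_7 : v_7(x) = 0}. Here v_7(91) = v_7(num) − v_7(den) = 1; compare against these criteria.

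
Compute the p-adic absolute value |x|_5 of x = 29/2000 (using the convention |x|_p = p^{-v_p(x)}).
|29/2000|_5 = 125

Step 1 — compute v_5(x) by factoring powers of 5 out of the numerator and denominator: v_5(29/2000) = -3. Step 2 — apply |x|_p = p^{-v_p(x)} = 5^{3} = 125.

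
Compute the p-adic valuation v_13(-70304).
v_13(-70304) = 3

v_13(n) is the largest exponent k such that 13^k divides n. Factor out: -70304 = -13^3 · 32. (Sign doesn't affect v_p.) So v_13(-70304) = 3.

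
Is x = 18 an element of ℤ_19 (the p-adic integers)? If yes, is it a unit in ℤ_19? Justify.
x ∈ ℤ_19^× (unit); v_19(x) = 0

ℤ_19 = {x ∈ ℚ_19 : v_19(x) ≥ 0} and ℤ_19^× = {x ∈ ℤ_19 : v_19(x) = 0}. Here v_19(18) = v_19(num) − v_19(den) = 0; compare against these criteria.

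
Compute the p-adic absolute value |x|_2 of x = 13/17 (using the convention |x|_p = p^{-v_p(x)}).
|13/17|_2 = 1

Step 1 — compute v_2(x) by factoring powers of 2 out of the numerator and denominator: v_2(13/17) = 0. Step 2 — apply |x|_p = p^{-v_p(x)} = 2^{0} = 1.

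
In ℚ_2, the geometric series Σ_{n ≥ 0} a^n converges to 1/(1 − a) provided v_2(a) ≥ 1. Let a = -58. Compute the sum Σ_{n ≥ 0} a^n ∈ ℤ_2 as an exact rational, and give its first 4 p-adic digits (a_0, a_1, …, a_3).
Σ a^n = 1/(1 − a) = 1/59;  first 4 digits = (1, 1, 0, 0)

v_2(a) = 1 ≥ 1, so the series converges in ℤ_2 to 1/(1 − a) = 1/(1 − (-58)) = 1/59. Expand this rational in ℤ_2: compute digits iteratively via d_i = x_i mod 2, x_{i+1} = (x_i − d_i)/2. The first 4 digits are (1, 1, 0, 0).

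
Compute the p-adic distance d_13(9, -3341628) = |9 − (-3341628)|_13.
d_13(9, -3341628) = 1/371293

Step 1 — x − y = 9 − (-3341628) = 3341637. Step 2 — v_13(3341637) = 5 (factor: 3341637 = (13^5 · 9); the sign does not affect v_p). Step 3 — |x − y|_13 = 13^{-5} = 1/371293.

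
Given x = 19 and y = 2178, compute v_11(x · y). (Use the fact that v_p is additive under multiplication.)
v_11(41382) = 2

v_p(x) = 0 (factor: 19 = 11^0 · 19); v_p(y) = 2 (factor: 2178 = 11^2 · 18). Additivity: v_p(xy) = v_p(x) + v_p(y) = 0 + 2 = 2. (Direct check: xy = 41382 = 11^2 · (342).)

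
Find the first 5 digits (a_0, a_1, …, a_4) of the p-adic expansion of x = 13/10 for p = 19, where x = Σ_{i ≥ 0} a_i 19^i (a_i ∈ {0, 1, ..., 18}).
(a_0, …, a_4) = (7, 13, 5, 13, 5)

v_19(13/10) = 0 (numerator and denominator both coprime to 19), so x ∈ ℤ_19^×. Compute digits iteratively via a_i = x_i mod 19, x_{i+1} = (x_i − a_i)/19, with x_0 = x:
  x_0 = 13/10;  a_0 = 7;  x_1 = (x_0 − 7)/19 = -3/10
  x_1 = -3/10;  a_1 = 13;  x_2 = (x_1 − 13)/19 = -7/10
  x_2 = -7/10;  a_2 = 5;  x_3 = (x_2 − 5)/19 = -3/10
  x_3 = -3/10;  a_3 = 13;  x_4 = (x_3 − 13)/19 = -7/10
  x_4 = -7/10;  a_4 = 5;  x_5 = (x_4 − 5)/19 = -3/10
Digits: (7, 13, 5, 13, 5).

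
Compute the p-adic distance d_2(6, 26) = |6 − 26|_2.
d_2(6, 26) = 1/4

Step 1 — x − y = 6 − 26 = -20. Step 2 — v_2(-20) = 2 (factor: -20 = −(2^2 · 5); the sign does not affect v_p). Step 3 — |x − y|_2 = 2^{-2} = 1/4.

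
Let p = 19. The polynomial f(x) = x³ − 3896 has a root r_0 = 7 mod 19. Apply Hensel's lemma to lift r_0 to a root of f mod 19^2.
r_1 = 235 (mod 361)

Hensel: r_{i+1} = r_i − f(r_i)/f′(r_i) mod 19^{i+2}, where f′(x) = 3x². Iterate:
  r_0 = 7 (mod 19)
  r_1 = 235 (mod 361)
Final: r = 235 with f(r) ≡ 0 mod 19^2.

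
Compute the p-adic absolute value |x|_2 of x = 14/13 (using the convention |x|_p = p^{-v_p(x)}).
|14/13|_2 = 1/2

Step 1 — compute v_2(x) by factoring powers of 2 out of the numerator and denominator: v_2(14/13) = 1. Step 2 — apply |x|_p = p^{-v_p(x)} = 2^{-1} = 1/2.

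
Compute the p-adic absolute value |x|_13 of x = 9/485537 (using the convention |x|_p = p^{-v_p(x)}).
|9/485537|_13 = 28561

Step 1 — compute v_13(x) by factoring powers of 13 out of the numerator and denominator: v_13(9/485537) = -4. Step 2 — apply |x|_p = p^{-v_p(x)} = 13^{4} = 28561.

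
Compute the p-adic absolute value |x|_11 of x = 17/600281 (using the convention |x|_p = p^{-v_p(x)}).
|17/600281|_11 = 14641

Step 1 — compute v_11(x) by factoring powers of 11 out of the numerator and denominator: v_11(17/600281) = -4. Step 2 — apply |x|_p = p^{-v_p(x)} = 11^{4} = 14641.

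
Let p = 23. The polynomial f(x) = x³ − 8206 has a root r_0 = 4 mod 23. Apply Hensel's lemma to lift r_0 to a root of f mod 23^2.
r_1 = 372 (mod 529)

Hensel: r_{i+1} = r_i − f(r_i)/f′(r_i) mod 23^{i+2}, where f′(x) = 3x². Iterate:
  r_0 = 4 (mod 23)
  r_1 = 372 (mod 529)
Final: r = 372 with f(r) ≡ 0 mod 23^2.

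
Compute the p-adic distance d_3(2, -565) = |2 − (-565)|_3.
d_3(2, -565) = 1/81

Step 1 — x − y = 2 − (-565) = 567. Step 2 — v_3(567) = 4 (factor: 567 = (3^4 · 7); the sign does not affect v_p). Step 3 — |x − y|_3 = 3^{-4} = 1/81.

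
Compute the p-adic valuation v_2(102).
v_2(102) = 1

v_2(n) is the largest exponent k such that 2^k divides n. Factor out: 102 = 2^1 · 51. (Sign doesn't affect v_p.) So v_2(102) = 1.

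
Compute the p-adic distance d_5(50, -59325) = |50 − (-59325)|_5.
d_5(50, -59325) = 1/3125

Step 1 — x − y = 50 − (-59325) = 59375. Step 2 — v_5(59375) = 5 (factor: 59375 = (5^5 · 19); the sign does not affect v_p). Step 3 — |x − y|_5 = 5^{-5} = 1/3125.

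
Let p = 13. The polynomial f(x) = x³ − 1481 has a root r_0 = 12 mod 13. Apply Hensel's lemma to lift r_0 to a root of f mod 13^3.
r_2 = 662 (mod 2197)

Hensel: r_{i+1} = r_i − f(r_i)/f′(r_i) mod 13^{i+2}, where f′(x) = 3x². Iterate:
  r_0 = 12 (mod 13)
  r_1 = 155 (mod 169)
  r_2 = 662 (mod 2197)
Final: r = 662 with f(r) ≡ 0 mod 13^3.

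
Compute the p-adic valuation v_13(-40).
v_13(-40) = 0

v_13(n) is the largest exponent k such that 13^k divides n. Factor out: -40 = -13^0 · 40. (Sign doesn't affect v_p.) So v_13(-40) = 0.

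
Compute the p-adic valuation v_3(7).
v_3(7) = 0

v_3(n) is the largest exponent k such that 3^k divides n. Factor out: 7 = 3^0 · 7. (Sign doesn't affect v_p.) So v_3(7) = 0.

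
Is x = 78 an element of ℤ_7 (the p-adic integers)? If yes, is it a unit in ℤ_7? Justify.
x ∈ ℤ_7^× (unit); v_7(x) = 0

ℤ_7 = {x ∈ ℚ_7 : v_7(x) ≥ 0} and ℤ_7^× = {x ∈ ℤ_7 : v_7(x) = 0}. Here v_7(78) = v_7(num) − v_7(den) = 0; compare against these criteria.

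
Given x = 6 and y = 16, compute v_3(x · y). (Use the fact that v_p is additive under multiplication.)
v_3(96) = 1

v_p(x) = 1 (factor: 6 = 3^1 · 2); v_p(y) = 0 (factor: 16 = 3^0 · 16). Additivity: v_p(xy) = v_p(x) + v_p(y) = 1 + 0 = 1. (Direct check: xy = 96 = 3^1 · (32).)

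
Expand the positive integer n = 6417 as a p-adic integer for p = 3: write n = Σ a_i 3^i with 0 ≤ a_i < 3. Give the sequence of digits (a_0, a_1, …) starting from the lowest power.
(a_0, a_1, …) = (0, 0, 2, 0, 1, 2, 2, 2)

Repeated division by 3 gives the digits low-to-high: 6417 = 2·3^2 + 1·3^4 + 2·3^5 + 2·3^6 + 2·3^7. Digit sequence: (0, 0, 2, 0, 1, 2, 2, 2).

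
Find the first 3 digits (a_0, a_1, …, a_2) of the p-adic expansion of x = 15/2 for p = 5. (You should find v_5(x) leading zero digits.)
(a_0, …, a_2) = (0, 4, 2)

v_5(15/2) = 1, so a_0 = ... = a_0 = 0. Factor out: x = 5^1 · u with u = 3/2 a unit in ℤ_5. Expand u iteratively via a_{v+i} = u_i mod 5, u_{i+1} = (u_i − a_{v+i})/5:
  u_0 = 3/2;  a_1 = 4;  u_1 = (u_0 − 4)/5 = -1/2
  u_1 = -1/2;  a_2 = 2;  u_2 = (u_1 − 2)/5 = -1/2
Digits: (0, 4, 2).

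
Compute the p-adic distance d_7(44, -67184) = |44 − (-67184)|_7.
d_7(44, -67184) = 1/16807

Step 1 — x − y = 44 − (-67184) = 67228. Step 2 — v_7(67228) = 5 (factor: 67228 = (7^5 · 4); the sign does not affect v_p). Step 3 — |x − y|_7 = 7^{-5} = 1/16807.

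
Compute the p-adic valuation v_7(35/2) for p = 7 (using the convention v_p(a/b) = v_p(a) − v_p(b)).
v_7(35/2) = 1

Factor powers of 7 from the numerator and denominator of the reduced fraction: 35 = 7^1 · 5 and 2 = 7^0 · 2. Apply v_p(a/b) = v_p(a) − v_p(b): v_7(35/2) = 1 − 0 = 1.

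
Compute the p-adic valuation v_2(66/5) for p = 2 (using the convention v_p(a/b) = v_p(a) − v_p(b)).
v_2(66/5) = 1

Factor powers of 2 from the numerator and denominator of the reduced fraction: 66 = 2^1 · 33 and 5 = 2^0 · 5. Apply v_p(a/b) = v_p(a) − v_p(b): v_2(66/5) = 1 − 0 = 1.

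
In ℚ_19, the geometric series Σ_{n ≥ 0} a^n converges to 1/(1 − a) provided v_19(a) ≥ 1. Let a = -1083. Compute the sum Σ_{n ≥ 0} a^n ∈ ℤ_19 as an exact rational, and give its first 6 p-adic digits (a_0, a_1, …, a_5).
Σ a^n = 1/(1 − a) = 1/1084;  first 6 digits = (1, 0, 16, 18, 8, 0)

v_19(a) = 2 ≥ 1, so the series converges in ℤ_19 to 1/(1 − a) = 1/(1 − (-1083)) = 1/1084. Expand this rational in ℤ_19: compute digits iteratively via d_i = x_i mod 19, x_{i+1} = (x_i − d_i)/19. The first 6 digits are (1, 0, 16, 18, 8, 0).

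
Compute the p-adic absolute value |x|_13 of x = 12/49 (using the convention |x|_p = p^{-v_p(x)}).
|12/49|_13 = 1

Step 1 — compute v_13(x) by factoring powers of 13 out of the numerator and denominator: v_13(12/49) = 0. Step 2 — apply |x|_p = p^{-v_p(x)} = 13^{0} = 1.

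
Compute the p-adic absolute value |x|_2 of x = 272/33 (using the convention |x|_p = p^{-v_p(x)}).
|272/33|_2 = 1/16

Step 1 — compute v_2(x) by factoring powers of 2 out of the numerator and denominator: v_2(272/33) = 4. Step 2 — apply |x|_p = p^{-v_p(x)} = 2^{-4} = 1/16.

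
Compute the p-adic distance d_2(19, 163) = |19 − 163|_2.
d_2(19, 163) = 1/16

Step 1 — x − y = 19 − 163 = -144. Step 2 — v_2(-144) = 4 (factor: -144 = −(2^4 · 9); the sign does not affect v_p). Step 3 — |x − y|_2 = 2^{-4} = 1/16.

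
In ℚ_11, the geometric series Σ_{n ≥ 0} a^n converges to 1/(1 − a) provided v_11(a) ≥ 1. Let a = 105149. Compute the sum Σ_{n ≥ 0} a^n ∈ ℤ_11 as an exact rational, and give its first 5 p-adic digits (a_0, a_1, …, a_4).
Σ a^n = 1/(1 − a) = -1/105148;  first 5 digits = (1, 0, 0, 2, 7)

v_11(a) = 3 ≥ 1, so the series converges in ℤ_11 to 1/(1 − a) = 1/(1 − 105149) = -1/105148. Expand this rational in ℤ_11: compute digits iteratively via d_i = x_i mod 11, x_{i+1} = (x_i − d_i)/11. The first 5 digits are (1, 0, 0, 2, 7).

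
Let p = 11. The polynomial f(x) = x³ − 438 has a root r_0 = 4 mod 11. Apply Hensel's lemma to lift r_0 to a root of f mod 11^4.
r_3 = 5119 (mod 14641)

Hensel: r_{i+1} = r_i − f(r_i)/f′(r_i) mod 11^{i+2}, where f′(x) = 3x². Iterate:
  r_0 = 4 (mod 11)
  r_1 = 37 (mod 121)
  r_2 = 1126 (mod 1331)
  r_3 = 5119 (mod 14641)
Final: r = 5119 with f(r) ≡ 0 mod 11^4.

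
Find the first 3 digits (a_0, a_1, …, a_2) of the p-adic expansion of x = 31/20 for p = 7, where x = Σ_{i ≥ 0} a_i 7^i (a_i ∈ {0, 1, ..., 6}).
(a_0, …, a_2) = (4, 0, 1)

v_7(31/20) = 0 (numerator and denominator both coprime to 7), so x ∈ ℤ_7^×. Compute digits iteratively via a_i = x_i mod 7, x_{i+1} = (x_i − a_i)/7, with x_0 = x:
  x_0 = 31/20;  a_0 = 4;  x_1 = (x_0 − 4)/7 = -7/20
  x_1 = -7/20;  a_1 = 0;  x_2 = (x_1 − 0)/7 = -1/20
  x_2 = -1/20;  a_2 = 1;  x_3 = (x_2 − 1)/7 = -3/20
Digits: (4, 0, 1).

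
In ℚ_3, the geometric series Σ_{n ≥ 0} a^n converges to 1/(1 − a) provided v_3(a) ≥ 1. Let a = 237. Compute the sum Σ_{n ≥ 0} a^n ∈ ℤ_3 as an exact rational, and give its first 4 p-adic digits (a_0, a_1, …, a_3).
Σ a^n = 1/(1 − a) = -1/236;  first 4 digits = (1, 1, 0, 2)

v_3(a) = 1 ≥ 1, so the series converges in ℤ_3 to 1/(1 − a) = 1/(1 − 237) = -1/236. Expand this rational in ℤ_3: compute digits iteratively via d_i = x_i mod 3, x_{i+1} = (x_i − d_i)/3. The first 4 digits are (1, 1, 0, 2).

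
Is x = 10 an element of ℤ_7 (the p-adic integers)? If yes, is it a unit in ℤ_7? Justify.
x ∈ ℤ_7^× (unit); v_7(x) = 0

ℤ_7 = {x ∈ ℚ_7 : v_7(x) ≥ 0} and ℤ_7^× = {x ∈ ℤ_7 : v_7(x) = 0}. Here v_7(10) = v_7(num) − v_7(den) = 0; compare against these criteria.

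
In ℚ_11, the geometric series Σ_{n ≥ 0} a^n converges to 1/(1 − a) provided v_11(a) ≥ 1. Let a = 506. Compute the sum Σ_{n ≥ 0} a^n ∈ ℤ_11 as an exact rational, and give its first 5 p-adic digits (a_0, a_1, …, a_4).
Σ a^n = 1/(1 − a) = -1/505;  first 5 digits = (1, 2, 8, 2, 5)

v_11(a) = 1 ≥ 1, so the series converges in ℤ_11 to 1/(1 − a) = 1/(1 − 506) = -1/505. Expand this rational in ℤ_11: compute digits iteratively via d_i = x_i mod 11, x_{i+1} = (x_i − d_i)/11. The first 5 digits are (1, 2, 8, 2, 5).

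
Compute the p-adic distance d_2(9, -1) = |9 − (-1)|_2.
d_2(9, -1) = 1/2

Step 1 — x − y = 9 − (-1) = 10. Step 2 — v_2(10) = 1 (factor: 10 = (2^1 · 5); the sign does not affect v_p). Step 3 — |x − y|_2 = 2^{-1} = 1/2.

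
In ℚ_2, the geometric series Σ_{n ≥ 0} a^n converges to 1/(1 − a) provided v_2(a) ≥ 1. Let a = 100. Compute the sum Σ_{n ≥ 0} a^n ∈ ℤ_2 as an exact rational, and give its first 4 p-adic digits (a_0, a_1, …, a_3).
Σ a^n = 1/(1 − a) = -1/99;  first 4 digits = (1, 0, 1, 0)

v_2(a) = 2 ≥ 1, so the series converges in ℤ_2 to 1/(1 − a) = 1/(1 − 100) = -1/99. Expand this rational in ℤ_2: compute digits iteratively via d_i = x_i mod 2, x_{i+1} = (x_i − d_i)/2. The first 4 digits are (1, 0, 1, 0).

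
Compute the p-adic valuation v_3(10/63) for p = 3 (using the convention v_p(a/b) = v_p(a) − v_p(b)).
v_3(10/63) = -2

Factor powers of 3 from the numerator and denominator of the reduced fraction: 10 = 3^0 · 10 and 63 = 3^2 · 7. Apply v_p(a/b) = v_p(a) − v_p(b): v_3(10/63) = 0 − 2 = -2.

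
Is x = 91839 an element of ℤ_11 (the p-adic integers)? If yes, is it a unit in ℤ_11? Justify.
x ∈ ℤ_11 but not a unit; v_11(x) = 3 > 0

ℤ_11 = {x ∈ ℚ_11 : v_11(x) ≥ 0} and ℤ_11^× = {x ∈ ℤ_11 : v_11(x) = 0}. Here v_11(91839) = v_11(num) − v_11(den) = 3; compare against these criteria.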